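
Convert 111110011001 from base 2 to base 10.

Sum of powers of 2 for each 1-bit:
2^0 + 2^3 + 2^4 + 2^7 + 2^8 + 2^9 + 2^10 + 2^11
= 1 + 8 + 16 + 128 + 256 + 512 + 1024 + 2048
= 3993



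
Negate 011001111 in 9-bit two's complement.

Original: 011001111
Step 1 - Invert all bits: 100110000
Step 2 - Add 1: 100110001
Verification: 011001111 + 100110001 = 1000000000; discarding the end carry (carry out of the top bit) leaves the 9-bit value 000000000, as required for x + (-x)



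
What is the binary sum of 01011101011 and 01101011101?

Add column by column from the right: bit + bit + carry-in; write the sum mod 2, carry 1 when the sum is 2 or 3.
carry:  11111111110
        01011101011
+       01101011101
-------------------
       011001001000
(the carry out of the leftmost column, 0, becomes the leading bit)
Decimal check:
  01011101011 = 512 + 128 + 64 + 32 + 8 + 2 + 1 = 747
  01101011101 = 512 + 256 + 64 + 16 + 8 + 4 + 1 = 861
  747 + 861 = 1608, and 011001001000 = 1024 + 512 + 64 + 8 = 1608 ✓



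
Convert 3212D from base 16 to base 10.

Expand by place value (powers of 16):
Digit values: D = 13
3212D = 3 × 16^4 + 2 × 16^3 + 1 × 16^2 + 2 × 16^1 + 13 × 16^0
= 3 × 65536 + 2 × 4096 + 1 × 256 + 2 × 16 + 13 × 1
= 196608 + 8192 + 256 + 32 + 13
= 205101



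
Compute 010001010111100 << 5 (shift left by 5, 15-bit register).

Original: 010001010111100 (decimal 8892)
Shift left by 5 positions
Append 5 zeros on the right and drop the 5 high bits that overflow the 15-bit width
Result: 101011110000000 (decimal 22400)
Equivalent: 8892 << 5 = 8892 × 2^5 = 284544, truncated to 15 bits = 22400



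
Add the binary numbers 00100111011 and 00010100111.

Add column by column from the right: bit + bit + carry-in; write the sum mod 2, carry 1 when the sum is 2 or 3.
carry:  00001111110
        00100111011
+       00010100111
-------------------
       000111100010
(the carry out of the leftmost column, 0, becomes the leading bit)
Decimal check:
  00100111011 = 256 + 32 + 16 + 8 + 2 + 1 = 315
  00010100111 = 128 + 32 + 4 + 2 + 1 = 167
  315 + 167 = 482, and 000111100010 = 256 + 128 + 64 + 32 + 2 = 482 ✓



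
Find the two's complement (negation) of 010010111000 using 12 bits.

Original: 010010111000
Step 1 - Invert all bits: 101101000111
Step 2 - Add 1: 101101001000
Verification: 010010111000 + 101101001000 = 1000000000000; discarding the end carry (carry out of the top bit) leaves the 12-bit value 000000000000, as required for x + (-x)



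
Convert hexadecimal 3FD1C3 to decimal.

Expand by place value (powers of 16):
Digit values: F = 15, D = 13, C = 12
3FD1C3 = 3 × 16^5 + 15 × 16^4 + 13 × 16^3 + 1 × 16^2 + 12 × 16^1 + 3 × 16^0
= 3 × 1048576 + 15 × 65536 + 13 × 4096 + 1 × 256 + 12 × 16 + 3 × 1
= 3145728 + 983040 + 53248 + 256 + 192 + 3
= 4182467



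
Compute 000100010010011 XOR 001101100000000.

XOR: 1 when bits differ
  000100010010011
^ 001101100000000
-----------------
  001001110010011
Decimal: 2195 ^ 6912 = 5011



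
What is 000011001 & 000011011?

AND: 1 only when both bits are 1
  000011001
& 000011011
-----------
  000011001
Decimal: 25 & 27 = 25



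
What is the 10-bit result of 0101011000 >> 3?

Original: 0101011000 (decimal 344)
Shift right by 3 positions
Drop the 3 low bits; fill with zeros on the left
Result: 0000101011 (decimal 43)
Equivalent: 344 >> 3 = 344 ÷ 2^3 = 43



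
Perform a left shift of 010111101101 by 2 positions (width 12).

Original: 010111101101 (decimal 1517)
Shift left by 2 positions
Append 2 zeros on the right and drop the 2 high bits that overflow the 12-bit width
Result: 011110110100 (decimal 1972)
Equivalent: 1517 << 2 = 1517 × 2^2 = 6068, truncated to 12 bits = 1972



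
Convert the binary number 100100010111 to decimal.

Sum of powers of 2 for each 1-bit:
2^0 + 2^1 + 2^2 + 2^4 + 2^8 + 2^11
= 1 + 2 + 4 + 16 + 256 + 2048
= 2327



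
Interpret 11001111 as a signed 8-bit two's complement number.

Binary: 11001111
Sign bit: 1 (negative)
Invert: 00110000
Add 1:  00110001
Magnitude: 00110001 = 32 + 16 + 1 = 49
Value: -49



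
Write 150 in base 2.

Using repeated division by 2:
150 ÷ 2 = 75 remainder 0
75 ÷ 2 = 37 remainder 1
37 ÷ 2 = 18 remainder 1
18 ÷ 2 = 9 remainder 0
9 ÷ 2 = 4 remainder 1
4 ÷ 2 = 2 remainder 0
2 ÷ 2 = 1 remainder 0
1 ÷ 2 = 0 remainder 1
Reading remainders bottom to top: 10010110



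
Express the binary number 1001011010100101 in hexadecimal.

Group into 4-bit nibbles from right:
  1001 = 9
  0110 = 6
  1010 = A
  0101 = 5
Result: 96A5



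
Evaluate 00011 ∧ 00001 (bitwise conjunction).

AND: 1 only when both bits are 1
  00011
& 00001
-------
  00001
Decimal: 3 & 1 = 1



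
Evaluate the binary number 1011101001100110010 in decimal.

Sum of powers of 2 for each 1-bit:
2^1 + 2^4 + 2^5 + 2^8 + 2^9 + 2^12 + 2^14 + 2^15 + 2^16 + 2^18
= 2 + 16 + 32 + 256 + 512 + 4096 + 16384 + 32768 + 65536 + 262144
= 381746



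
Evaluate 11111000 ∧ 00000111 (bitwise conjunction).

AND: 1 only when both bits are 1
  11111000
& 00000111
----------
  00000000
Decimal: 248 & 7 = 0



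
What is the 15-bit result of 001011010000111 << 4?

Original: 001011010000111 (decimal 5767)
Shift left by 4 positions
Append 4 zeros on the right and drop the 4 high bits that overflow the 15-bit width
Result: 110100001110000 (decimal 26736)
Equivalent: 5767 << 4 = 5767 × 2^4 = 92272, truncated to 15 bits = 26736



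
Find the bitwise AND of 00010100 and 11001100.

AND: 1 only when both bits are 1
  00010100
& 11001100
----------
  00000100
Decimal: 20 & 204 = 4



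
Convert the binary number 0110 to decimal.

Sum of powers of 2 for each 1-bit:
2^1 + 2^2
= 2 + 4
= 6



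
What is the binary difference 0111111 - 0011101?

Method 1 - Direct subtraction (column by column from the right: bit − bit − borrow-in; if negative, add 2 and borrow 1 from the next column):
borrow: 0000000
        0111111
-       0011101
---------------
        0100010

Method 2 - Add two's complement:
Two's complement of 0011101: invert → 1100010, add 1 → 1100011
  0111111
+ 1100011
---------
 10100010  (end carry out of the top bit = 1)
Discarding the end carry: 0100010
Decimal check:
  0111111 = 32 + 16 + 8 + 4 + 2 + 1 = 63
  0011101 = 16 + 8 + 4 + 1 = 29
  63 - 29 = 34, and 0100010 = 32 + 2 = 34 ✓



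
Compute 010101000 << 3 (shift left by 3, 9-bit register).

Original: 010101000 (decimal 168)
Shift left by 3 positions
Append 3 zeros on the right and drop the 3 high bits that overflow the 9-bit width
Result: 101000000 (decimal 320)
Equivalent: 168 << 3 = 168 × 2^3 = 1344, truncated to 9 bits = 320



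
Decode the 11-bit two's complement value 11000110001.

Binary: 11000110001
Sign bit: 1 (negative)
Invert: 00111001110
Add 1:  00111001111
Magnitude: 00111001111 = 256 + 128 + 64 + 8 + 4 + 2 + 1 = 463
Value: -463



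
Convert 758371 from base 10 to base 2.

Using repeated division by 2:
758371 ÷ 2 = 379185 remainder 1
379185 ÷ 2 = 189592 remainder 1
189592 ÷ 2 = 94796 remainder 0
94796 ÷ 2 = 47398 remainder 0
47398 ÷ 2 = 23699 remainder 0
23699 ÷ 2 = 11849 remainder 1
11849 ÷ 2 = 5924 remainder 1
5924 ÷ 2 = 2962 remainder 0
2962 ÷ 2 = 1481 remainder 0
1481 ÷ 2 = 740 remainder 1
740 ÷ 2 = 370 remainder 0
370 ÷ 2 = 185 remainder 0
185 ÷ 2 = 92 remainder 1
92 ÷ 2 = 46 remainder 0
46 ÷ 2 = 23 remainder 0
23 ÷ 2 = 11 remainder 1
11 ÷ 2 = 5 remainder 1
5 ÷ 2 = 2 remainder 1
2 ÷ 2 = 1 remainder 0
1 ÷ 2 = 0 remainder 1
Reading remainders bottom to top: 10111001001001100011



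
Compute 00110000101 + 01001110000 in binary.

Add column by column from the right: bit + bit + carry-in; write the sum mod 2, carry 1 when the sum is 2 or 3.
carry:  00000000000
        00110000101
+       01001110000
-------------------
       001111110101
(the carry out of the leftmost column, 0, becomes the leading bit)
Decimal check:
  00110000101 = 256 + 128 + 4 + 1 = 389
  01001110000 = 512 + 64 + 32 + 16 = 624
  389 + 624 = 1013, and 001111110101 = 512 + 256 + 128 + 64 + 32 + 16 + 4 + 1 = 1013 ✓



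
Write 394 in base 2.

Using repeated division by 2:
394 ÷ 2 = 197 remainder 0
197 ÷ 2 = 98 remainder 1
98 ÷ 2 = 49 remainder 0
49 ÷ 2 = 24 remainder 1
24 ÷ 2 = 12 remainder 0
12 ÷ 2 = 6 remainder 0
6 ÷ 2 = 3 remainder 0
3 ÷ 2 = 1 remainder 1
1 ÷ 2 = 0 remainder 1
Reading remainders bottom to top: 110001010



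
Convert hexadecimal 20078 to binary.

Convert each hex digit to 4 bits:
  2 = 0010
  0 = 0000
  0 = 0000
  7 = 0111
  8 = 1000
Concatenate: 00100000000001111000



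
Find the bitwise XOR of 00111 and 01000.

XOR: 1 when bits differ
  00111
^ 01000
-------
  01111
Decimal: 7 ^ 8 = 15



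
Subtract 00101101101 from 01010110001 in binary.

Method 1 - Direct subtraction (column by column from the right: bit − bit − borrow-in; if negative, add 2 and borrow 1 from the next column):
borrow: 01010011000
        01010110001
-       00101101101
-------------------
        00101000100

Method 2 - Add two's complement:
Two's complement of 00101101101: invert → 11010010010, add 1 → 11010010011
  01010110001
+ 11010010011
-------------
 100101000100  (end carry out of the top bit = 1)
Discarding the end carry: 00101000100
Decimal check:
  01010110001 = 512 + 128 + 32 + 16 + 1 = 689
  00101101101 = 256 + 64 + 32 + 8 + 4 + 1 = 365
  689 - 365 = 324, and 00101000100 = 256 + 64 + 4 = 324 ✓



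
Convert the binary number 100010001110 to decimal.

Sum of powers of 2 for each 1-bit:
2^1 + 2^2 + 2^3 + 2^7 + 2^11
= 2 + 4 + 8 + 128 + 2048
= 2190



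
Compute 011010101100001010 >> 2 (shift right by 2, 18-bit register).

Original: 011010101100001010 (decimal 109322)
Shift right by 2 positions
Drop the 2 low bits; fill with zeros on the left
Result: 000110101011000010 (decimal 27330)
Equivalent: 109322 >> 2 = 109322 ÷ 2^2 = 27330



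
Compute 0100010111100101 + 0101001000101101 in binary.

Add column by column from the right: bit + bit + carry-in; write the sum mod 2, carry 1 when the sum is 2 or 3.
carry:  1000111111011010
        0100010111100101
+       0101001000101101
------------------------
       01001100000010010
(the carry out of the leftmost column, 0, becomes the leading bit)
Decimal check:
  0100010111100101 = 16384 + 1024 + 256 + 128 + 64 + 32 + 4 + 1 = 17893
  0101001000101101 = 16384 + 4096 + 512 + 32 + 8 + 4 + 1 = 21037
  17893 + 21037 = 38930, and 01001100000010010 = 32768 + 4096 + 2048 + 16 + 2 = 38930 ✓



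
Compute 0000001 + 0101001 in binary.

Add column by column from the right: bit + bit + carry-in; write the sum mod 2, carry 1 when the sum is 2 or 3.
carry:  0000010
        0000001
+       0101001
---------------
       00101010
(the carry out of the leftmost column, 0, becomes the leading bit)
Decimal check:
  0000001 = 1
  0101001 = 32 + 8 + 1 = 41
  1 + 41 = 42, and 00101010 = 32 + 8 + 2 = 42 ✓



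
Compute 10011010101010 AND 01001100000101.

AND: 1 only when both bits are 1
  10011010101010
& 01001100000101
----------------
  00001000000000
Decimal: 9898 & 4869 = 512



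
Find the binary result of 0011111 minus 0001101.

Method 1 - Direct subtraction (column by column from the right: bit − bit − borrow-in; if negative, add 2 and borrow 1 from the next column):
borrow: 0000000
        0011111
-       0001101
---------------
        0010010

Method 2 - Add two's complement:
Two's complement of 0001101: invert → 1110010, add 1 → 1110011
  0011111
+ 1110011
---------
 10010010  (end carry out of the top bit = 1)
Discarding the end carry: 0010010
Decimal check:
  0011111 = 16 + 8 + 4 + 2 + 1 = 31
  0001101 = 8 + 4 + 1 = 13
  31 - 13 = 18, and 0010010 = 16 + 2 = 18 ✓



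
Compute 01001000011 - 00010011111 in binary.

Method 1 - Direct subtraction (column by column from the right: bit − bit − borrow-in; if negative, add 2 and borrow 1 from the next column):
borrow: 01101111000
        01001000011
-       00010011111
-------------------
        00110100100

Method 2 - Add two's complement:
Two's complement of 00010011111: invert → 11101100000, add 1 → 11101100001
  01001000011
+ 11101100001
-------------
 100110100100  (end carry out of the top bit = 1)
Discarding the end carry: 00110100100
Decimal check:
  01001000011 = 512 + 64 + 2 + 1 = 579
  00010011111 = 128 + 16 + 8 + 4 + 2 + 1 = 159
  579 - 159 = 420, and 00110100100 = 256 + 128 + 32 + 4 = 420 ✓



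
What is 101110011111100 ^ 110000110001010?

XOR: 1 when bits differ
  101110011111100
^ 110000110001010
-----------------
  011110101110110
Decimal: 23804 ^ 24970 = 15734



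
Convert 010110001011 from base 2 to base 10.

Sum of powers of 2 for each 1-bit:
2^0 + 2^1 + 2^3 + 2^7 + 2^8 + 2^10
= 1 + 2 + 8 + 128 + 256 + 1024
= 1419



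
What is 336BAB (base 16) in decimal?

Expand by place value (powers of 16):
Digit values: B = 11, A = 10
336BAB = 3 × 16^5 + 3 × 16^4 + 6 × 16^3 + 11 × 16^2 + 10 × 16^1 + 11 × 16^0
= 3 × 1048576 + 3 × 65536 + 6 × 4096 + 11 × 256 + 10 × 16 + 11 × 1
= 3145728 + 196608 + 24576 + 2816 + 160 + 11
= 3369899



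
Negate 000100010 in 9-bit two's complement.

Original: 000100010
Step 1 - Invert all bits: 111011101
Step 2 - Add 1: 111011110
Verification: 000100010 + 111011110 = 1000000000; discarding the end carry (carry out of the top bit) leaves the 9-bit value 000000000, as required for x + (-x)



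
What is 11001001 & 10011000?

AND: 1 only when both bits are 1
  11001001
& 10011000
----------
  10001000
Decimal: 201 & 152 = 136



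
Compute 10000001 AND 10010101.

AND: 1 only when both bits are 1
  10000001
& 10010101
----------
  10000001
Decimal: 129 & 149 = 129



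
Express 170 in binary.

Using repeated division by 2:
170 ÷ 2 = 85 remainder 0
85 ÷ 2 = 42 remainder 1
42 ÷ 2 = 21 remainder 0
21 ÷ 2 = 10 remainder 1
10 ÷ 2 = 5 remainder 0
5 ÷ 2 = 2 remainder 1
2 ÷ 2 = 1 remainder 0
1 ÷ 2 = 0 remainder 1
Reading remainders bottom to top: 10101010



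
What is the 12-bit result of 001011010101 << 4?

Original: 001011010101 (decimal 725)
Shift left by 4 positions
Append 4 zeros on the right and drop the 4 high bits that overflow the 12-bit width
Result: 110101010000 (decimal 3408)
Equivalent: 725 << 4 = 725 × 2^4 = 11600, truncated to 12 bits = 3408



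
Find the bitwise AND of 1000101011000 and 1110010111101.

AND: 1 only when both bits are 1
  1000101011000
& 1110010111101
---------------
  1000000011000
Decimal: 4440 & 7357 = 4120



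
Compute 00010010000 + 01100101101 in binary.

Add column by column from the right: bit + bit + carry-in; write the sum mod 2, carry 1 when the sum is 2 or 3.
carry:  00000000000
        00010010000
+       01100101101
-------------------
       001110111101
(the carry out of the leftmost column, 0, becomes the leading bit)
Decimal check:
  00010010000 = 128 + 16 = 144
  01100101101 = 512 + 256 + 32 + 8 + 4 + 1 = 813
  144 + 813 = 957, and 001110111101 = 512 + 256 + 128 + 32 + 16 + 8 + 4 + 1 = 957 ✓



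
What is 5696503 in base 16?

Using repeated division by 16 (digits 10–15 are A–F):
5696503 ÷ 16 = 356031 remainder 7
356031 ÷ 16 = 22251 remainder 15 (F)
22251 ÷ 16 = 1390 remainder 11 (B)
1390 ÷ 16 = 86 remainder 14 (E)
86 ÷ 16 = 5 remainder 6
5 ÷ 16 = 0 remainder 5
Reading remainders bottom to top: 56EBF7



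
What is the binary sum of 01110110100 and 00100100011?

Add column by column from the right: bit + bit + carry-in; write the sum mod 2, carry 1 when the sum is 2 or 3.
carry:  11001000000
        01110110100
+       00100100011
-------------------
       010011010111
(the carry out of the leftmost column, 0, becomes the leading bit)
Decimal check:
  01110110100 = 512 + 256 + 128 + 32 + 16 + 4 = 948
  00100100011 = 256 + 32 + 2 + 1 = 291
  948 + 291 = 1239, and 010011010111 = 1024 + 128 + 64 + 16 + 4 + 2 + 1 = 1239 ✓



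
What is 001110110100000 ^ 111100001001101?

XOR: 1 when bits differ
  001110110100000
^ 111100001001101
-----------------
  110010111101101
Decimal: 7584 ^ 30797 = 26093



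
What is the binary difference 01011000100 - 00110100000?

Method 1 - Direct subtraction (column by column from the right: bit − bit − borrow-in; if negative, add 2 and borrow 1 from the next column):
borrow: 01001000000
        01011000100
-       00110100000
-------------------
        00100100100

Method 2 - Add two's complement:
Two's complement of 00110100000: invert → 11001011111, add 1 → 11001100000
  01011000100
+ 11001100000
-------------
 100100100100  (end carry out of the top bit = 1)
Discarding the end carry: 00100100100
Decimal check:
  01011000100 = 512 + 128 + 64 + 4 = 708
  00110100000 = 256 + 128 + 32 = 416
  708 - 416 = 292, and 00100100100 = 256 + 32 + 4 = 292 ✓



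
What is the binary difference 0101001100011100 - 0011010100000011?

Method 1 - Direct subtraction (column by column from the right: bit − bit − borrow-in; if negative, add 2 and borrow 1 from the next column):
borrow: 0111100000000110
        0101001100011100
-       0011010100000011
------------------------
        0001111000011001

Method 2 - Add two's complement:
Two's complement of 0011010100000011: invert → 1100101011111100, add 1 → 1100101011111101
  0101001100011100
+ 1100101011111101
------------------
 10001111000011001  (end carry out of the top bit = 1)
Discarding the end carry: 0001111000011001
Decimal check:
  0101001100011100 = 16384 + 4096 + 512 + 256 + 16 + 8 + 4 = 21276
  0011010100000011 = 8192 + 4096 + 1024 + 256 + 2 + 1 = 13571
  21276 - 13571 = 7705, and 0001111000011001 = 4096 + 2048 + 1024 + 512 + 16 + 8 + 1 = 7705 ✓



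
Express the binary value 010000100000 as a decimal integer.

Sum of powers of 2 for each 1-bit:
2^5 + 2^10
= 32 + 1024
= 1056



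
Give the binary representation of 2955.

Using repeated division by 2:
2955 ÷ 2 = 1477 remainder 1
1477 ÷ 2 = 738 remainder 1
738 ÷ 2 = 369 remainder 0
369 ÷ 2 = 184 remainder 1
184 ÷ 2 = 92 remainder 0
92 ÷ 2 = 46 remainder 0
46 ÷ 2 = 23 remainder 0
23 ÷ 2 = 11 remainder 1
11 ÷ 2 = 5 remainder 1
5 ÷ 2 = 2 remainder 1
2 ÷ 2 = 1 remainder 0
1 ÷ 2 = 0 remainder 1
Reading remainders bottom to top: 101110001011



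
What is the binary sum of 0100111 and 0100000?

Add column by column from the right: bit + bit + carry-in; write the sum mod 2, carry 1 when the sum is 2 or 3.
carry:  1000000
        0100111
+       0100000
---------------
       01000111
(the carry out of the leftmost column, 0, becomes the leading bit)
Decimal check:
  0100111 = 32 + 4 + 2 + 1 = 39
  0100000 = 32
  39 + 32 = 71, and 01000111 = 64 + 4 + 2 + 1 = 71 ✓



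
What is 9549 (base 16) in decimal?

Expand by place value (powers of 16):
9549 = 9 × 16^3 + 5 × 16^2 + 4 × 16^1 + 9 × 16^0
= 9 × 4096 + 5 × 256 + 4 × 16 + 9 × 1
= 36864 + 1280 + 64 + 9
= 38217



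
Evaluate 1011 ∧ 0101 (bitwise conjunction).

AND: 1 only when both bits are 1
  1011
& 0101
------
  0001
Decimal: 11 & 5 = 1



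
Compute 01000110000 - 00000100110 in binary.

Method 1 - Direct subtraction (column by column from the right: bit − bit − borrow-in; if negative, add 2 and borrow 1 from the next column):
borrow: 00000011100
        01000110000
-       00000100110
-------------------
        01000001010

Method 2 - Add two's complement:
Two's complement of 00000100110: invert → 11111011001, add 1 → 11111011010
  01000110000
+ 11111011010
-------------
 101000001010  (end carry out of the top bit = 1)
Discarding the end carry: 01000001010
Decimal check:
  01000110000 = 512 + 32 + 16 = 560
  00000100110 = 32 + 4 + 2 = 38
  560 - 38 = 522, and 01000001010 = 512 + 8 + 2 = 522 ✓



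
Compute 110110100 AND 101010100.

AND: 1 only when both bits are 1
  110110100
& 101010100
-----------
  100010100
Decimal: 436 & 340 = 276



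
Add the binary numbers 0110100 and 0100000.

Add column by column from the right: bit + bit + carry-in; write the sum mod 2, carry 1 when the sum is 2 or 3.
carry:  1000000
        0110100
+       0100000
---------------
       01010100
(the carry out of the leftmost column, 0, becomes the leading bit)
Decimal check:
  0110100 = 32 + 16 + 4 = 52
  0100000 = 32
  52 + 32 = 84, and 01010100 = 64 + 16 + 4 = 84 ✓



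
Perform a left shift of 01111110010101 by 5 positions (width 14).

Original: 01111110010101 (decimal 8085)
Shift left by 5 positions
Append 5 zeros on the right and drop the 5 high bits that overflow the 14-bit width
Result: 11001010100000 (decimal 12960)
Equivalent: 8085 << 5 = 8085 × 2^5 = 258720, truncated to 14 bits = 12960



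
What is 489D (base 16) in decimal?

Expand by place value (powers of 16):
Digit values: D = 13
489D = 4 × 16^3 + 8 × 16^2 + 9 × 16^1 + 13 × 16^0
= 4 × 4096 + 8 × 256 + 9 × 16 + 13 × 1
= 16384 + 2048 + 144 + 13
= 18589



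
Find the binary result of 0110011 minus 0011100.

Method 1 - Direct subtraction (column by column from the right: bit − bit − borrow-in; if negative, add 2 and borrow 1 from the next column):
borrow: 0111000
        0110011
-       0011100
---------------
        0010111

Method 2 - Add two's complement:
Two's complement of 0011100: invert → 1100011, add 1 → 1100100
  0110011
+ 1100100
---------
 10010111  (end carry out of the top bit = 1)
Discarding the end carry: 0010111
Decimal check:
  0110011 = 32 + 16 + 2 + 1 = 51
  0011100 = 16 + 8 + 4 = 28
  51 - 28 = 23, and 0010111 = 16 + 4 + 2 + 1 = 23 ✓



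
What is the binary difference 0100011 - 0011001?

Method 1 - Direct subtraction (column by column from the right: bit − bit − borrow-in; if negative, add 2 and borrow 1 from the next column):
borrow: 0110000
        0100011
-       0011001
---------------
        0001010

Method 2 - Add two's complement:
Two's complement of 0011001: invert → 1100110, add 1 → 1100111
  0100011
+ 1100111
---------
 10001010  (end carry out of the top bit = 1)
Discarding the end carry: 0001010
Decimal check:
  0100011 = 32 + 2 + 1 = 35
  0011001 = 16 + 8 + 1 = 25
  35 - 25 = 10, and 0001010 = 8 + 2 = 10 ✓



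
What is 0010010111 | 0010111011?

OR: 1 when either bit is 1
  0010010111
| 0010111011
------------
  0010111111
Decimal: 151 | 187 = 191



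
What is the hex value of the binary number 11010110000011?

Group into 4-bit nibbles from right:
  0011 = 3
  0101 = 5
  1000 = 8
  0011 = 3
Result: 3583



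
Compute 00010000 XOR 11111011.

XOR: 1 when bits differ
  00010000
^ 11111011
----------
  11101011
Decimal: 16 ^ 251 = 235



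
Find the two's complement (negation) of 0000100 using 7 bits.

Original: 0000100
Step 1 - Invert all bits: 1111011
Step 2 - Add 1: 1111100
Verification: 0000100 + 1111100 = 10000000; discarding the end carry (carry out of the top bit) leaves the 7-bit value 0000000, as required for x + (-x)



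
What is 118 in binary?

Using repeated division by 2:
118 ÷ 2 = 59 remainder 0
59 ÷ 2 = 29 remainder 1
29 ÷ 2 = 14 remainder 1
14 ÷ 2 = 7 remainder 0
7 ÷ 2 = 3 remainder 1
3 ÷ 2 = 1 remainder 1
1 ÷ 2 = 0 remainder 1
Reading remainders bottom to top: 1110110



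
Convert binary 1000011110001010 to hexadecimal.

Group into 4-bit nibbles from right:
  1000 = 8
  0111 = 7
  1000 = 8
  1010 = A
Result: 878A



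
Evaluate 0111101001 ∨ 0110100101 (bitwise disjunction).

OR: 1 when either bit is 1
  0111101001
| 0110100101
------------
  0111101101
Decimal: 489 | 421 = 493



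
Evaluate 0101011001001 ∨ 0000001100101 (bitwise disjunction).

OR: 1 when either bit is 1
  0101011001001
| 0000001100101
---------------
  0101011101101
Decimal: 2761 | 101 = 2797



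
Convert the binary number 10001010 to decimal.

Sum of powers of 2 for each 1-bit:
2^1 + 2^3 + 2^7
= 2 + 8 + 128
= 138



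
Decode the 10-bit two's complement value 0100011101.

Binary: 0100011101
Sign bit: 0 (non-negative)
Read directly as an unsigned value:
0100011101 = 256 + 16 + 8 + 4 + 1 = 285
Value: 285



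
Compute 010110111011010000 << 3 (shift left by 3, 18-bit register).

Original: 010110111011010000 (decimal 93904)
Shift left by 3 positions
Append 3 zeros on the right and drop the 3 high bits that overflow the 18-bit width
Result: 110111011010000000 (decimal 226944)
Equivalent: 93904 << 3 = 93904 × 2^3 = 751232, truncated to 18 bits = 226944



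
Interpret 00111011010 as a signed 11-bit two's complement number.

Binary: 00111011010
Sign bit: 0 (non-negative)
Read directly as an unsigned value:
00111011010 = 256 + 128 + 64 + 16 + 8 + 2 = 474
Value: 474



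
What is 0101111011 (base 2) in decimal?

Sum of powers of 2 for each 1-bit:
2^0 + 2^1 + 2^3 + 2^4 + 2^5 + 2^6 + 2^8
= 1 + 2 + 8 + 16 + 32 + 64 + 256
= 379



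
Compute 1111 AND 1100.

AND: 1 only when both bits are 1
  1111
& 1100
------
  1100
Decimal: 15 & 12 = 12



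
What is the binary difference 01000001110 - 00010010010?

Method 1 - Direct subtraction (column by column from the right: bit − bit − borrow-in; if negative, add 2 and borrow 1 from the next column):
borrow: 01111100000
        01000001110
-       00010010010
-------------------
        00101111100

Method 2 - Add two's complement:
Two's complement of 00010010010: invert → 11101101101, add 1 → 11101101110
  01000001110
+ 11101101110
-------------
 100101111100  (end carry out of the top bit = 1)
Discarding the end carry: 00101111100
Decimal check:
  01000001110 = 512 + 8 + 4 + 2 = 526
  00010010010 = 128 + 16 + 2 = 146
  526 - 146 = 380, and 00101111100 = 256 + 64 + 32 + 16 + 8 + 4 = 380 ✓



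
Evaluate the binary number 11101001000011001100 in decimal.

Sum of powers of 2 for each 1-bit:
2^2 + 2^3 + 2^6 + 2^7 + 2^12 + 2^15 + 2^17 + 2^18 + 2^19
= 4 + 8 + 64 + 128 + 4096 + 32768 + 131072 + 262144 + 524288
= 954572



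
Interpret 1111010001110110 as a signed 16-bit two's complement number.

Binary: 1111010001110110
Sign bit: 1 (negative)
Invert: 0000101110001001
Add 1:  0000101110001010
Magnitude: 0000101110001010 = 2048 + 512 + 256 + 128 + 8 + 2 = 2954
Value: -2954



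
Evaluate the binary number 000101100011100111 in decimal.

Sum of powers of 2 for each 1-bit:
2^0 + 2^1 + 2^2 + 2^5 + 2^6 + 2^7 + 2^11 + 2^12 + 2^14
= 1 + 2 + 4 + 32 + 64 + 128 + 2048 + 4096 + 16384
= 22759



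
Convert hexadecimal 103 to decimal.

Expand by place value (powers of 16):
103 = 1 × 16^2 + 0 × 16^1 + 3 × 16^0
= 1 × 256 + 0 × 16 + 3 × 1
= 256 + 0 + 3
= 259



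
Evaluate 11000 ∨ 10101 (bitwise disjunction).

OR: 1 when either bit is 1
  11000
| 10101
-------
  11101
Decimal: 24 | 21 = 29



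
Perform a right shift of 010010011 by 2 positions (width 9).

Original: 010010011 (decimal 147)
Shift right by 2 positions
Drop the 2 low bits; fill with zeros on the left
Result: 000100100 (decimal 36)
Equivalent: 147 >> 2 = 147 ÷ 2^2 = 36



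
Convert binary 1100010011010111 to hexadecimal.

Group into 4-bit nibbles from right:
  1100 = C
  0100 = 4
  1101 = D
  0111 = 7
Result: C4D7



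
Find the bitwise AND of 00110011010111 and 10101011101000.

AND: 1 only when both bits are 1
  00110011010111
& 10101011101000
----------------
  00100011000000
Decimal: 3287 & 10984 = 2240



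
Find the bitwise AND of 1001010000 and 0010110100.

AND: 1 only when both bits are 1
  1001010000
& 0010110100
------------
  0000010000
Decimal: 592 & 180 = 16



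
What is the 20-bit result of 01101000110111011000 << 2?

Original: 01101000110111011000 (decimal 429528)
Shift left by 2 positions
Append 2 zeros on the right and drop the 2 high bits that overflow the 20-bit width
Result: 10100011011101100000 (decimal 669536)
Equivalent: 429528 << 2 = 429528 × 2^2 = 1718112, truncated to 20 bits = 669536



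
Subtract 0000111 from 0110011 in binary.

Method 1 - Direct subtraction (column by column from the right: bit − bit − borrow-in; if negative, add 2 and borrow 1 from the next column):
borrow: 0011000
        0110011
-       0000111
---------------
        0101100

Method 2 - Add two's complement:
Two's complement of 0000111: invert → 1111000, add 1 → 1111001
  0110011
+ 1111001
---------
 10101100  (end carry out of the top bit = 1)
Discarding the end carry: 0101100
Decimal check:
  0110011 = 32 + 16 + 2 + 1 = 51
  0000111 = 4 + 2 + 1 = 7
  51 - 7 = 44, and 0101100 = 32 + 8 + 4 = 44 ✓



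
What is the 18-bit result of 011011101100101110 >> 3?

Original: 011011101100101110 (decimal 113454)
Shift right by 3 positions
Drop the 3 low bits; fill with zeros on the left
Result: 000011011101100101 (decimal 14181)
Equivalent: 113454 >> 3 = 113454 ÷ 2^3 = 14181



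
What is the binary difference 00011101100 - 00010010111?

Method 1 - Direct subtraction (column by column from the right: bit − bit − borrow-in; if negative, add 2 and borrow 1 from the next column):
borrow: 00000101110
        00011101100
-       00010010111
-------------------
        00001010101

Method 2 - Add two's complement:
Two's complement of 00010010111: invert → 11101101000, add 1 → 11101101001
  00011101100
+ 11101101001
-------------
 100001010101  (end carry out of the top bit = 1)
Discarding the end carry: 00001010101
Decimal check:
  00011101100 = 128 + 64 + 32 + 8 + 4 = 236
  00010010111 = 128 + 16 + 4 + 2 + 1 = 151
  236 - 151 = 85, and 00001010101 = 64 + 16 + 4 + 1 = 85 ✓



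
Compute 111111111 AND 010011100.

AND: 1 only when both bits are 1
  111111111
& 010011100
-----------
  010011100
Decimal: 511 & 156 = 156



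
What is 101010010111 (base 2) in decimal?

Sum of powers of 2 for each 1-bit:
2^0 + 2^1 + 2^2 + 2^4 + 2^7 + 2^9 + 2^11
= 1 + 2 + 4 + 16 + 128 + 512 + 2048
= 2711



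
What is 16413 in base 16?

Using repeated division by 16 (digits 10–15 are A–F):
16413 ÷ 16 = 1025 remainder 13 (D)
1025 ÷ 16 = 64 remainder 1
64 ÷ 16 = 4 remainder 0
4 ÷ 16 = 0 remainder 4
Reading remainders bottom to top: 401D



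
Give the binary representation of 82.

Using repeated division by 2:
82 ÷ 2 = 41 remainder 0
41 ÷ 2 = 20 remainder 1
20 ÷ 2 = 10 remainder 0
10 ÷ 2 = 5 remainder 0
5 ÷ 2 = 2 remainder 1
2 ÷ 2 = 1 remainder 0
1 ÷ 2 = 0 remainder 1
Reading remainders bottom to top: 1010010



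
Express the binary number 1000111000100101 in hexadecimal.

Group into 4-bit nibbles from right:
  1000 = 8
  1110 = E
  0010 = 2
  0101 = 5
Result: 8E25



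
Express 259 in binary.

Using repeated division by 2:
259 ÷ 2 = 129 remainder 1
129 ÷ 2 = 64 remainder 1
64 ÷ 2 = 32 remainder 0
32 ÷ 2 = 16 remainder 0
16 ÷ 2 = 8 remainder 0
8 ÷ 2 = 4 remainder 0
4 ÷ 2 = 2 remainder 0
2 ÷ 2 = 1 remainder 0
1 ÷ 2 = 0 remainder 1
Reading remainders bottom to top: 100000011



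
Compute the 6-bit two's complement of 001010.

Original: 001010
Step 1 - Invert all bits: 110101
Step 2 - Add 1: 110110
Verification: 001010 + 110110 = 1000000; discarding the end carry (carry out of the top bit) leaves the 6-bit value 000000, as required for x + (-x)



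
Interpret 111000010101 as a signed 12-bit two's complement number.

Binary: 111000010101
Sign bit: 1 (negative)
Invert: 000111101010
Add 1:  000111101011
Magnitude: 000111101011 = 256 + 128 + 64 + 32 + 8 + 2 + 1 = 491
Value: -491



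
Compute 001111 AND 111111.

AND: 1 only when both bits are 1
  001111
& 111111
--------
  001111
Decimal: 15 & 63 = 15



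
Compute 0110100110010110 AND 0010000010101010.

AND: 1 only when both bits are 1
  0110100110010110
& 0010000010101010
------------------
  0010000010000010
Decimal: 27030 & 8362 = 8322



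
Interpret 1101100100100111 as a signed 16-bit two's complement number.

Binary: 1101100100100111
Sign bit: 1 (negative)
Invert: 0010011011011000
Add 1:  0010011011011001
Magnitude: 0010011011011001 = 8192 + 1024 + 512 + 128 + 64 + 16 + 8 + 1 = 9945
Value: -9945



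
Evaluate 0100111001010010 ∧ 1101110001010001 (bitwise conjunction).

AND: 1 only when both bits are 1
  0100111001010010
& 1101110001010001
------------------
  0100110001010000
Decimal: 20050 & 56401 = 19536



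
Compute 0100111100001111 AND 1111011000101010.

AND: 1 only when both bits are 1
  0100111100001111
& 1111011000101010
------------------
  0100011000001010
Decimal: 20239 & 63018 = 17930



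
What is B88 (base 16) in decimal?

Expand by place value (powers of 16):
Digit values: B = 11
B88 = 11 × 16^2 + 8 × 16^1 + 8 × 16^0
= 11 × 256 + 8 × 16 + 8 × 1
= 2816 + 128 + 8
= 2952



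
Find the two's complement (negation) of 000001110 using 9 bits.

Original: 000001110
Step 1 - Invert all bits: 111110001
Step 2 - Add 1: 111110010
Verification: 000001110 + 111110010 = 1000000000; discarding the end carry (carry out of the top bit) leaves the 9-bit value 000000000, as required for x + (-x)



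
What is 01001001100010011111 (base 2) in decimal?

Sum of powers of 2 for each 1-bit:
2^0 + 2^1 + 2^2 + 2^3 + 2^4 + 2^7 + 2^11 + 2^12 + 2^15 + 2^18
= 1 + 2 + 4 + 8 + 16 + 128 + 2048 + 4096 + 32768 + 262144
= 301215



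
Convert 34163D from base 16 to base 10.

Expand by place value (powers of 16):
Digit values: D = 13
34163D = 3 × 16^5 + 4 × 16^4 + 1 × 16^3 + 6 × 16^2 + 3 × 16^1 + 13 × 16^0
= 3 × 1048576 + 4 × 65536 + 1 × 4096 + 6 × 256 + 3 × 16 + 13 × 1
= 3145728 + 262144 + 4096 + 1536 + 48 + 13
= 3413565



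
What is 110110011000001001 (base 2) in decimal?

Sum of powers of 2 for each 1-bit:
2^0 + 2^3 + 2^9 + 2^10 + 2^13 + 2^14 + 2^16 + 2^17
= 1 + 8 + 512 + 1024 + 8192 + 16384 + 65536 + 131072
= 222729



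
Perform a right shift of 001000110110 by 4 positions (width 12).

Original: 001000110110 (decimal 566)
Shift right by 4 positions
Drop the 4 low bits; fill with zeros on the left
Result: 000000100011 (decimal 35)
Equivalent: 566 >> 4 = 566 ÷ 2^4 = 35



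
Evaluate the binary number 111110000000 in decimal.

Sum of powers of 2 for each 1-bit:
2^7 + 2^8 + 2^9 + 2^10 + 2^11
= 128 + 256 + 512 + 1024 + 2048
= 3968



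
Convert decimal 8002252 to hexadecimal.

Using repeated division by 16 (digits 10–15 are A–F):
8002252 ÷ 16 = 500140 remainder 12 (C)
500140 ÷ 16 = 31258 remainder 12 (C)
31258 ÷ 16 = 1953 remainder 10 (A)
1953 ÷ 16 = 122 remainder 1
122 ÷ 16 = 7 remainder 10 (A)
7 ÷ 16 = 0 remainder 7
Reading remainders bottom to top: 7A1ACC



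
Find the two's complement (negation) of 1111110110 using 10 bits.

Original (sign bit 1, negative): 1111110110
Step 1 - Invert all bits: 0000001001
Step 2 - Add 1: 0000001010
Verification: 1111110110 + 0000001010 = 10000000000; discarding the end carry (carry out of the top bit) leaves the 10-bit value 0000000000, as required for x + (-x)



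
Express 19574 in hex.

Using repeated division by 16 (digits 10–15 are A–F):
19574 ÷ 16 = 1223 remainder 6
1223 ÷ 16 = 76 remainder 7
76 ÷ 16 = 4 remainder 12 (C)
4 ÷ 16 = 0 remainder 4
Reading remainders bottom to top: 4C76



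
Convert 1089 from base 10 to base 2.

Using repeated division by 2:
1089 ÷ 2 = 544 remainder 1
544 ÷ 2 = 272 remainder 0
272 ÷ 2 = 136 remainder 0
136 ÷ 2 = 68 remainder 0
68 ÷ 2 = 34 remainder 0
34 ÷ 2 = 17 remainder 0
17 ÷ 2 = 8 remainder 1
8 ÷ 2 = 4 remainder 0
4 ÷ 2 = 2 remainder 0
2 ÷ 2 = 1 remainder 0
1 ÷ 2 = 0 remainder 1
Reading remainders bottom to top: 10001000001



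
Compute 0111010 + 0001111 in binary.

Add column by column from the right: bit + bit + carry-in; write the sum mod 2, carry 1 when the sum is 2 or 3.
carry:  1111100
        0111010
+       0001111
---------------
       01001001
(the carry out of the leftmost column, 0, becomes the leading bit)
Decimal check:
  0111010 = 32 + 16 + 8 + 2 = 58
  0001111 = 8 + 4 + 2 + 1 = 15
  58 + 15 = 73, and 01001001 = 64 + 8 + 1 = 73 ✓



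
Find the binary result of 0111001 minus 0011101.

Method 1 - Direct subtraction (column by column from the right: bit − bit − borrow-in; if negative, add 2 and borrow 1 from the next column):
borrow: 0111000
        0111001
-       0011101
---------------
        0011100

Method 2 - Add two's complement:
Two's complement of 0011101: invert → 1100010, add 1 → 1100011
  0111001
+ 1100011
---------
 10011100  (end carry out of the top bit = 1)
Discarding the end carry: 0011100
Decimal check:
  0111001 = 32 + 16 + 8 + 1 = 57
  0011101 = 16 + 8 + 4 + 1 = 29
  57 - 29 = 28, and 0011100 = 16 + 8 + 4 = 28 ✓



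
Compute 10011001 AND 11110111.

AND: 1 only when both bits are 1
  10011001
& 11110111
----------
  10010001
Decimal: 153 & 247 = 145



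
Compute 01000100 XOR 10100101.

XOR: 1 when bits differ
  01000100
^ 10100101
----------
  11100001
Decimal: 68 ^ 165 = 225



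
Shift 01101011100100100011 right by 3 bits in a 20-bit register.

Original: 01101011100100100011 (decimal 440611)
Shift right by 3 positions
Drop the 3 low bits; fill with zeros on the left
Result: 00001101011100100100 (decimal 55076)
Equivalent: 440611 >> 3 = 440611 ÷ 2^3 = 55076



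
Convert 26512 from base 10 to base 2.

Using repeated division by 2:
26512 ÷ 2 = 13256 remainder 0
13256 ÷ 2 = 6628 remainder 0
6628 ÷ 2 = 3314 remainder 0
3314 ÷ 2 = 1657 remainder 0
1657 ÷ 2 = 828 remainder 1
828 ÷ 2 = 414 remainder 0
414 ÷ 2 = 207 remainder 0
207 ÷ 2 = 103 remainder 1
103 ÷ 2 = 51 remainder 1
51 ÷ 2 = 25 remainder 1
25 ÷ 2 = 12 remainder 1
12 ÷ 2 = 6 remainder 0
6 ÷ 2 = 3 remainder 0
3 ÷ 2 = 1 remainder 1
1 ÷ 2 = 0 remainder 1
Reading remainders bottom to top: 110011110010000



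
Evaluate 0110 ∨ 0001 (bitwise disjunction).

OR: 1 when either bit is 1
  0110
| 0001
------
  0111
Decimal: 6 | 1 = 7



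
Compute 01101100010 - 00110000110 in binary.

Method 1 - Direct subtraction (column by column from the right: bit − bit − borrow-in; if negative, add 2 and borrow 1 from the next column):
borrow: 01100111000
        01101100010
-       00110000110
-------------------
        00111011100

Method 2 - Add two's complement:
Two's complement of 00110000110: invert → 11001111001, add 1 → 11001111010
  01101100010
+ 11001111010
-------------
 100111011100  (end carry out of the top bit = 1)
Discarding the end carry: 00111011100
Decimal check:
  01101100010 = 512 + 256 + 64 + 32 + 2 = 866
  00110000110 = 256 + 128 + 4 + 2 = 390
  866 - 390 = 476, and 00111011100 = 256 + 128 + 64 + 16 + 8 + 4 = 476 ✓



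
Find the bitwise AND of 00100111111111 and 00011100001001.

AND: 1 only when both bits are 1
  00100111111111
& 00011100001001
----------------
  00000100001001
Decimal: 2559 & 1801 = 265



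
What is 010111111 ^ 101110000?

XOR: 1 when bits differ
  010111111
^ 101110000
-----------
  111001111
Decimal: 191 ^ 368 = 463



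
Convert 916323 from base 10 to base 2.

Using repeated division by 2:
916323 ÷ 2 = 458161 remainder 1
458161 ÷ 2 = 229080 remainder 1
229080 ÷ 2 = 114540 remainder 0
114540 ÷ 2 = 57270 remainder 0
57270 ÷ 2 = 28635 remainder 0
28635 ÷ 2 = 14317 remainder 1
14317 ÷ 2 = 7158 remainder 1
7158 ÷ 2 = 3579 remainder 0
3579 ÷ 2 = 1789 remainder 1
1789 ÷ 2 = 894 remainder 1
894 ÷ 2 = 447 remainder 0
447 ÷ 2 = 223 remainder 1
223 ÷ 2 = 111 remainder 1
111 ÷ 2 = 55 remainder 1
55 ÷ 2 = 27 remainder 1
27 ÷ 2 = 13 remainder 1
13 ÷ 2 = 6 remainder 1
6 ÷ 2 = 3 remainder 0
3 ÷ 2 = 1 remainder 1
1 ÷ 2 = 0 remainder 1
Reading remainders bottom to top: 11011111101101100011



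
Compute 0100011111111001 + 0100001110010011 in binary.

Add column by column from the right: bit + bit + carry-in; write the sum mod 2, carry 1 when the sum is 2 or 3.
carry:  1000111111100110
        0100011111111001
+       0100001110010011
------------------------
       01000101110001100
(the carry out of the leftmost column, 0, becomes the leading bit)
Decimal check:
  0100011111111001 = 16384 + 1024 + 512 + 256 + 128 + 64 + 32 + 16 + 8 + 1 = 18425
  0100001110010011 = 16384 + 512 + 256 + 128 + 16 + 2 + 1 = 17299
  18425 + 17299 = 35724, and 01000101110001100 = 32768 + 2048 + 512 + 256 + 128 + 8 + 4 = 35724 ✓

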